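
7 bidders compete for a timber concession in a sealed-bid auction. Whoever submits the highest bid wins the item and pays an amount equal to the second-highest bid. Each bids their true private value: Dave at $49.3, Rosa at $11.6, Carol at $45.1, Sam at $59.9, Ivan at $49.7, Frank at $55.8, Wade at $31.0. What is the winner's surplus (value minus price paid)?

Ranking the bids: Sam $59.9; Frank $55.8; Ivan $49.7; Dave $49.3; Carol $45.1; Wade $31.0; Rosa $11.6.
Sam wins with the top bid and pays the second-highest, $55.8.
Surplus = $59.9 − $55.8 = $4.1.

Surplus = $4.1.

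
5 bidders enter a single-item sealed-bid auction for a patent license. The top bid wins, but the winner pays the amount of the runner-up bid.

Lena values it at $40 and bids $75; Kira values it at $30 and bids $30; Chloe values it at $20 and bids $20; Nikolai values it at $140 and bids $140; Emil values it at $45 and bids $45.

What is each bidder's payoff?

Ordered from highest: Nikolai $140, then Lena $75, then Emil $45, then Kira $30, then Chloe $20.
Nikolai has the top bid and wins; the price is the second-highest bid, $75.
Nikolai's payoff = $140 − $75 = $65. All other bidders lose, so their payoff is 0.

Payoffs: Lena $0, Kira $0, Chloe $0, Nikolai $65, Emil $0.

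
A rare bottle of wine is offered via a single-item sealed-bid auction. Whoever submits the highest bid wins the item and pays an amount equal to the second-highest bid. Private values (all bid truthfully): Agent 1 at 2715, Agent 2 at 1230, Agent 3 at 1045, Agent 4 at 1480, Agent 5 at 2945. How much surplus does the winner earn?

Surplus = 230.

Bids in descending order: Agent 5 2945 > Agent 1 2715 > Agent 4 1480 > Agent 2 1230 > Agent 3 1045.
Agent 5 wins with the top bid and pays the second-highest, 2715.
Surplus = 2945 − 2715 = 230.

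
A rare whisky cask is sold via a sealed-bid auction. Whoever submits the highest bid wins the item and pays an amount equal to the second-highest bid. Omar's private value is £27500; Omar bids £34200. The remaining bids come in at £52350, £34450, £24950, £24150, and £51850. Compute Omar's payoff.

Payoff = £0.

Highest competing bid: £52350.
Omar's bid £34200 is not the highest, so Omar loses, pays nothing, and earns zero payoff.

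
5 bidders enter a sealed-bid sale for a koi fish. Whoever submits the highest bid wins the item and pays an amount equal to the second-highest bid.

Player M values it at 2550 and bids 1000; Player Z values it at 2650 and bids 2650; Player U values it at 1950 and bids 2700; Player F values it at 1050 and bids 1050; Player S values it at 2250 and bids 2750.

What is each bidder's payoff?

Player M 0, Player Z 0, Player U 0, Player F 0, Player S -450.

Sorted high to low: Player S 2750 > Player U 2700 > Player Z 2650 > Player F 1050 > Player M 1000.
Player S has the top bid and wins; the price is the second-highest bid, 2700.
Player S's payoff = 2250 − 2700 = -450. All other bidders lose, so their payoff is 0.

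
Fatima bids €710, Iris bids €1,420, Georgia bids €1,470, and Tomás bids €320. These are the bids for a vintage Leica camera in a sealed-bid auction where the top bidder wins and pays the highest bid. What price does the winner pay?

Price paid: €1,470.

Ranking the bids: Georgia €1,470; Iris €1,420; Fatima €710; Tomás €320.
Georgia is the highest bidder, so Georgia wins.
Under the first-price rule, the price is the highest bid: €1,470.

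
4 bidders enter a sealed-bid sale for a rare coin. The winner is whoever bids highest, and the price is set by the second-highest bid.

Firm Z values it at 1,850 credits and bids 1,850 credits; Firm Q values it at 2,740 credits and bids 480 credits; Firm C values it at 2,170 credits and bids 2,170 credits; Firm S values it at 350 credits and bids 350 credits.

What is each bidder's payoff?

Payoffs: Firm Z 0 credits, Firm Q 0 credits, Firm C 320 credits, Firm S 0 credits.

Ordered from highest: Firm C 2,170 credits > Firm Z 1,850 credits > Firm Q 480 credits > Firm S 350 credits.
Firm C has the top bid and wins; the price is the second-highest bid, 1,850 credits.
Firm C's payoff = 2,170 credits − 1,850 credits = 320 credits. All other bidders lose, so their payoff is 0.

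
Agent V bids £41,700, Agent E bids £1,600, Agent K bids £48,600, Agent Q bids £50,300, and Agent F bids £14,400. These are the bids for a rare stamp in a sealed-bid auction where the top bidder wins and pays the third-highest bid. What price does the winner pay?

£41,700

Bids in descending order: Agent Q £50,300; Agent K £48,600; Agent V £41,700; Agent F £14,400; Agent E £1,600.
Agent Q is the highest bidder, so Agent Q wins.
Under the third-price rule, the price is the third-highest bid: £41,700.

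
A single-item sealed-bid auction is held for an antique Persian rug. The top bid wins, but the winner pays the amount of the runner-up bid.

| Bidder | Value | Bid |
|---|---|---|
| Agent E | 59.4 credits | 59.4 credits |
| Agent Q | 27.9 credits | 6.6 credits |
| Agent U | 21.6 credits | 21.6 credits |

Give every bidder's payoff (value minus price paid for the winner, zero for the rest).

Bids in descending order: Agent E 59.4 credits, then Agent U 21.6 credits, then Agent Q 6.6 credits.
Agent E has the top bid and wins; the price is the second-highest bid, 21.6 credits.
Agent E's payoff = 59.4 credits − 21.6 credits = 37.8 credits. All other bidders lose, so their payoff is 0.

Agent E 37.8 credits, Agent Q 0.0 credits, Agent U 0.0 credits.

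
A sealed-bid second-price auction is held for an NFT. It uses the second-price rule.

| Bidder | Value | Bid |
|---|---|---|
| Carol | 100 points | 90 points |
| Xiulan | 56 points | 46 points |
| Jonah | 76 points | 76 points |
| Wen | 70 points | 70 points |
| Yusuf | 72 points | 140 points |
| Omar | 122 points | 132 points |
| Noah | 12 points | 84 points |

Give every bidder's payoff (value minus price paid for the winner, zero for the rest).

Sorted high to low: Yusuf 140 points, then Omar 132 points, then Carol 90 points, then Noah 84 points, then Jonah 76 points, then Wen 70 points, then Xiulan 46 points.
Yusuf has the top bid and wins; the price is the second-highest bid, 132 points.
Yusuf's payoff = 72 points − 132 points = -60 points. All other bidders lose, so their payoff is 0.

Payoffs: Carol 0 points, Xiulan 0 points, Jonah 0 points, Wen 0 points, Yusuf -60 points, Omar 0 points, Noah 0 points.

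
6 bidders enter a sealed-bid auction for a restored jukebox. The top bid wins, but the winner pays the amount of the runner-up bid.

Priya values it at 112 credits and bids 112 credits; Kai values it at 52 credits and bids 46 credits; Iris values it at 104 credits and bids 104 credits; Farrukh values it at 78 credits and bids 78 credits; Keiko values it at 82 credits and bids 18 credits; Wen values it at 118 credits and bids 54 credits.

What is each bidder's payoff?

Payoffs: Priya 8 credits, Kai 0 credits, Iris 0 credits, Farrukh 0 credits, Keiko 0 credits, Wen 0 credits.

Sorted high to low: Priya 112 credits > Iris 104 credits > Farrukh 78 credits > Wen 54 credits > Kai 46 credits > Keiko 18 credits.
Priya has the top bid and wins; the price is the second-highest bid, 104 credits.
Priya's payoff = 112 credits − 104 credits = 8 credits. All other bidders lose, so their payoff is 0.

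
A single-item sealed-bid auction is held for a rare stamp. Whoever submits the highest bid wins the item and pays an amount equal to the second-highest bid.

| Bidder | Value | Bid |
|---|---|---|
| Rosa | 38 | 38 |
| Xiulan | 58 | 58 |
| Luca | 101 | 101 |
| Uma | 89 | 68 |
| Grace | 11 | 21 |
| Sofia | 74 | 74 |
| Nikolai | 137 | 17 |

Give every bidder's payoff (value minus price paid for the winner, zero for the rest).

Sorted high to low: Luca 101, then Sofia 74, then Uma 68, then Xiulan 58, then Rosa 38, then Grace 21, then Nikolai 17.
Luca has the top bid and wins; the price is the second-highest bid, 74.
Luca's payoff = 101 − 74 = 27. All other bidders lose, so their payoff is 0.

Rosa 0, Xiulan 0, Luca 27, Uma 0, Grace 0, Sofia 0, Nikolai 0.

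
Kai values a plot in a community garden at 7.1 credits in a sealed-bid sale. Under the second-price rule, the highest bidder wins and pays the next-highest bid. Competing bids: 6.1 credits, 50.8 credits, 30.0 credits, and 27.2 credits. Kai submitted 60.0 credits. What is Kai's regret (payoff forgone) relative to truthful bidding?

Regret: 43.7 credits.

The highest competing bid is 50.8 credits.
Bidding truthfully at 7.1 credits: the top bid is 50.8 credits (a rival), so Kai loses. Payoff = 0.0 credits.
Bidding 60.0 credits: Kai has the top bid, wins, and pays the second-highest bid 50.8 credits. Payoff = 7.1 credits − 50.8 credits = -43.7 credits.
Regret = truthful payoff − actual payoff = 0.0 credits − -43.7 credits = 43.7 credits.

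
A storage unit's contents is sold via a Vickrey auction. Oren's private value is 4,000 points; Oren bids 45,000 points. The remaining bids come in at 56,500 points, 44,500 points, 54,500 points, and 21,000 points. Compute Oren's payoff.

Highest competing bid: 56,500 points.
Oren's bid 45,000 points is not the highest, so Oren loses, pays nothing, and earns zero payoff.

Payoff = 0 points.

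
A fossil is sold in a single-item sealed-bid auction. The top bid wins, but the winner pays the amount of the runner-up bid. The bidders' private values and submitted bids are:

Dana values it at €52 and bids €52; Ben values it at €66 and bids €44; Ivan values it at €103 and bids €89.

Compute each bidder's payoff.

Dana €0, Ben €0, Ivan €51.

Sorted high to low: Ivan €89; Dana €52; Ben €44.
Ivan has the top bid and wins; the price is the second-highest bid, €52.
Ivan's payoff = €103 − €52 = €51. All other bidders lose, so their payoff is 0.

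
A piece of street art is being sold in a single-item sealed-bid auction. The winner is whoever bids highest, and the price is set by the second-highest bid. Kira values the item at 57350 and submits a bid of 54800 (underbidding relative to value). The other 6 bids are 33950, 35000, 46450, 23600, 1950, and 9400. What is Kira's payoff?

Highest competing bid: 46450.
Kira's bid 54800 is the highest overall, so Kira wins and pays the second-highest bid, 46450.
Payoff = value − price = 57350 − 46450 = 10900.

10900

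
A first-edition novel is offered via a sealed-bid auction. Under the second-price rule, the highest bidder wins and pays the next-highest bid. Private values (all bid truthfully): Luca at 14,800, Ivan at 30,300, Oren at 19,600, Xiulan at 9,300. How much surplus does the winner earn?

Winner's surplus: 10,700.

Ranking the bids: Ivan 30,300 > Oren 19,600 > Luca 14,800 > Xiulan 9,300.
Ivan wins with the top bid and pays the second-highest, 19,600.
Surplus = 30,300 − 19,600 = 10,700.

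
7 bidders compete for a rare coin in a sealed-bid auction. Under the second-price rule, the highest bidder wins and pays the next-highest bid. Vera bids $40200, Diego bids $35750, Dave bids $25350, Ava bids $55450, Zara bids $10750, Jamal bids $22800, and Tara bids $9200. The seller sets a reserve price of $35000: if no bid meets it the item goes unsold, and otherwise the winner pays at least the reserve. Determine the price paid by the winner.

Sorted high to low: Ava $55450; Vera $40200; Diego $35750; Dave $25350; Jamal $22800; Zara $10750; Tara $9200.
Ava has the highest bid, so Ava wins.
The second-highest bid is $40200, which exceeds the reserve, so that sets the price.

The winner pays $40200.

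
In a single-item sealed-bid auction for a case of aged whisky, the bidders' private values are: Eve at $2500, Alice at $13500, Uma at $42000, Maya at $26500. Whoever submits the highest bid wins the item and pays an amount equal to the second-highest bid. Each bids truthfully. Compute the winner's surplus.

Bids in descending order: Uma $42000 > Maya $26500 > Alice $13500 > Eve $2500.
Uma wins with the top bid and pays the second-highest, $26500.
Surplus = $42000 − $26500 = $15500.

Surplus = $15500.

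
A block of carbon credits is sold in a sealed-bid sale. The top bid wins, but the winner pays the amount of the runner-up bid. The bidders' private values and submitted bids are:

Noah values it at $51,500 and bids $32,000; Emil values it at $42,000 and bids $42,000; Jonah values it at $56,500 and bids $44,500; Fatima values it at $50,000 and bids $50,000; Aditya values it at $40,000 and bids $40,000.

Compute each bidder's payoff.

Ranking the bids: Fatima $50,000 > Jonah $44,500 > Emil $42,000 > Aditya $40,000 > Noah $32,000.
Fatima has the top bid and wins; the price is the second-highest bid, $44,500.
Fatima's payoff = $50,000 − $44,500 = $5,500. All other bidders lose, so their payoff is 0.

Noah $0, Emil $0, Jonah $0, Fatima $5,500, Aditya $0.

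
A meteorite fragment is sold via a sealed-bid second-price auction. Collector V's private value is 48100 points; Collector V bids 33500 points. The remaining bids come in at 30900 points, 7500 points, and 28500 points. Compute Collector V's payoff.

17200 points

Highest competing bid: 30900 points.
Collector V's bid 33500 points is the highest overall, so Collector V wins and pays the second-highest bid, 30900 points.
Payoff = value − price = 48100 points − 30900 points = 17200 points.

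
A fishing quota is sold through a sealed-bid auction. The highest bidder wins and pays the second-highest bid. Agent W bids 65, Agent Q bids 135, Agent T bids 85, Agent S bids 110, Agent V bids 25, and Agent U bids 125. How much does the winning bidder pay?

125

Sorted high to low: Agent Q 135; Agent U 125; Agent S 110; Agent T 85; Agent W 65; Agent V 25.
Agent Q has the highest bid, so Agent Q wins.
The second-highest bid is 125, so that is what Agent Q pays.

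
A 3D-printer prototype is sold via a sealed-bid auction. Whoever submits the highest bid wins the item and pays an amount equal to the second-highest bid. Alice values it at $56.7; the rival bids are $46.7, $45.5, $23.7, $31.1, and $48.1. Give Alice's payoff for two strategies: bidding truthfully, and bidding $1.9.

The highest competing bid is $48.1.
Bidding truthfully at $56.7: Alice has the top bid, wins, and pays the second-highest bid $48.1. Payoff = $56.7 − $48.1 = $8.6.
Bidding $1.9: the top bid is $48.1 (a rival), so Alice loses. Payoff = $0.0.

(a) $8.6  (b) $0.0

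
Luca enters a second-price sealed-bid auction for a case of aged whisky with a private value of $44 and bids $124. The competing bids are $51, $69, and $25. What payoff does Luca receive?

-$25

Highest competing bid: $69.
Luca's bid $124 is the highest overall, so Luca wins and pays the second-highest bid, $69.
Payoff = value − price = $44 − $69 = -$25.
Overbidding won the item at a price above value — truthful bidding would have avoided this loss.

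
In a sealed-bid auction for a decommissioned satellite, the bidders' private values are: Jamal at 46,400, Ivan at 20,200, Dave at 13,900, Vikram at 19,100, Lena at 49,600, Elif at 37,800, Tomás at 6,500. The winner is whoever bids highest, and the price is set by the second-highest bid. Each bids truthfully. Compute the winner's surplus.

3,200

Ranking the bids: Lena 49,600 > Jamal 46,400 > Elif 37,800 > Ivan 20,200 > Vikram 19,100 > Dave 13,900 > Tomás 6,500.
Lena wins with the top bid and pays the second-highest, 46,400.
Surplus = 49,600 − 46,400 = 3,200.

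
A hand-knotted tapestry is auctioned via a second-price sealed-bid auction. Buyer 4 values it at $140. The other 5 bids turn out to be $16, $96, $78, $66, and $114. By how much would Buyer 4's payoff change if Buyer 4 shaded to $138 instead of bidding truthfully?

Payoff change: $0.

The highest competing bid is $114.
Bidding truthfully at $140: Buyer 4 has the top bid, wins, and pays the second-highest bid $114. Payoff = $140 − $114 = $26.
Bidding $138: Buyer 4 has the top bid, wins, and pays the second-highest bid $114. Payoff = $140 − $114 = $26.
Change = $26 − $26 = $0.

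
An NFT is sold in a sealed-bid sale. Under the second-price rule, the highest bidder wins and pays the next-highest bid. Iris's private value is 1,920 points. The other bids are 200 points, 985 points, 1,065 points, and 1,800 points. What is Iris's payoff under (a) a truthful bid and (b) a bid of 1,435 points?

The highest competing bid is 1,800 points.
Bidding truthfully at 1,920 points: Iris has the top bid, wins, and pays the second-highest bid 1,800 points. Payoff = 1,920 points − 1,800 points = 120 points.
Bidding 1,435 points: the top bid is 1,800 points (a rival), so Iris loses. Payoff = 0 points.

(a) 120 points  (b) 0 points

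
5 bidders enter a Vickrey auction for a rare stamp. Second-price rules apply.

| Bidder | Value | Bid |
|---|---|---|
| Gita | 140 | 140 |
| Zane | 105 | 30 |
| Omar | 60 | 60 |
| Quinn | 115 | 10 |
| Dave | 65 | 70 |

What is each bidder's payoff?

Payoffs: Gita 70, Zane 0, Omar 0, Quinn 0, Dave 0.

Sorted high to low: Gita 140 > Dave 70 > Omar 60 > Zane 30 > Quinn 10.
Gita has the top bid and wins; the price is the second-highest bid, 70.
Gita's payoff = 140 − 70 = 70. All other bidders lose, so their payoff is 0.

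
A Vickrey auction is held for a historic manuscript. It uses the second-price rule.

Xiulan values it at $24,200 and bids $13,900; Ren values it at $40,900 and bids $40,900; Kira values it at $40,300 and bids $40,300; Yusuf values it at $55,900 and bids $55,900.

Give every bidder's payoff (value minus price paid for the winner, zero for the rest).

Payoffs: Xiulan $0, Ren $0, Kira $0, Yusuf $15,000.

Ranking the bids: Yusuf $55,900, then Ren $40,900, then Kira $40,300, then Xiulan $13,900.
Yusuf has the top bid and wins; the price is the second-highest bid, $40,900.
Yusuf's payoff = $55,900 − $40,900 = $15,000. All other bidders lose, so their payoff is 0.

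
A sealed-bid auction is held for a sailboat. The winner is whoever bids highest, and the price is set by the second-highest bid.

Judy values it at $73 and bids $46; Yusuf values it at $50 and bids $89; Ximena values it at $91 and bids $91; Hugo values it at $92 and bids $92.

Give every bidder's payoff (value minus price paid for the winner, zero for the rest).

Ordered from highest: Hugo $92 > Ximena $91 > Yusuf $89 > Judy $46.
Hugo has the top bid and wins; the price is the second-highest bid, $91.
Hugo's payoff = $92 − $91 = $1. All other bidders lose, so their payoff is 0.

Payoffs: Judy $0, Yusuf $0, Ximena $0, Hugo $1.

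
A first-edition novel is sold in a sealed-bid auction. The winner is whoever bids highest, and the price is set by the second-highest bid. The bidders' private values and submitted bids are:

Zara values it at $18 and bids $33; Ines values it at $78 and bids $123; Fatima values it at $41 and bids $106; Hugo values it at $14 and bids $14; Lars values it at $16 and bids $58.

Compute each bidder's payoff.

Zara $0, Ines -$28, Fatima $0, Hugo $0, Lars $0.

Ranking the bids: Ines $123; Fatima $106; Lars $58; Zara $33; Hugo $14.
Ines has the top bid and wins; the price is the second-highest bid, $106.
Ines's payoff = $78 − $106 = -$28. All other bidders lose, so their payoff is 0.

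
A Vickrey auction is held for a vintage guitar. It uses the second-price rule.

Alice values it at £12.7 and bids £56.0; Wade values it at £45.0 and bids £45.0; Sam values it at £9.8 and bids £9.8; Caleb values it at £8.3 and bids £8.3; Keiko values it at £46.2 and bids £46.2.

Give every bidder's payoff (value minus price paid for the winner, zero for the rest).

Payoffs: Alice -£33.5, Wade £0.0, Sam £0.0, Caleb £0.0, Keiko £0.0.

Bids in descending order: Alice £56.0, then Keiko £46.2, then Wade £45.0, then Sam £9.8, then Caleb £8.3.
Alice has the top bid and wins; the price is the second-highest bid, £46.2.
Alice's payoff = £12.7 − £46.2 = -£33.5. All other bidders lose, so their payoff is 0.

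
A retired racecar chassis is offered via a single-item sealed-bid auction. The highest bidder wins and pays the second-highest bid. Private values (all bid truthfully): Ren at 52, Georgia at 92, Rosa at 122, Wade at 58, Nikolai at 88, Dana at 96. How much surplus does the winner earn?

26

Sorted high to low: Rosa 122, then Dana 96, then Georgia 92, then Nikolai 88, then Wade 58, then Ren 52.
Rosa wins with the top bid and pays the second-highest, 96.
Surplus = 122 − 96 = 26.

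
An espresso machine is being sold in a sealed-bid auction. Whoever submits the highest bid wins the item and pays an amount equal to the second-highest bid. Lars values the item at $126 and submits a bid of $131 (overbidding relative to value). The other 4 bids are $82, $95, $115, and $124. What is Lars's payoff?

Highest competing bid: $124.
Lars's bid $131 is the highest overall, so Lars wins and pays the second-highest bid, $124.
Payoff = value − price = $126 − $124 = $2.

Payoff = $2.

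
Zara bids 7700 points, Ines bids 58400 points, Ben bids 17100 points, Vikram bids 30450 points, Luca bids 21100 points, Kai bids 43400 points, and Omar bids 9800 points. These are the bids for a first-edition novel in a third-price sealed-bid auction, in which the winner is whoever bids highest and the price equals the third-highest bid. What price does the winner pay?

30450 points

Ordered from highest: Ines 58400 points; Kai 43400 points; Vikram 30450 points; Luca 21100 points; Ben 17100 points; Omar 9800 points; Zara 7700 points.
Ines is the highest bidder, so Ines wins.
Under the third-price rule, the price is the third-highest bid: 30450 points.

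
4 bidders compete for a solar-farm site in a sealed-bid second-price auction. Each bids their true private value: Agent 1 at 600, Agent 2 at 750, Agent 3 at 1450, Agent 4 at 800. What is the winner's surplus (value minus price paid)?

Ranking the bids: Agent 3 1450, then Agent 4 800, then Agent 2 750, then Agent 1 600.
Agent 3 wins with the top bid and pays the second-highest, 800.
Surplus = 1450 − 800 = 650.

650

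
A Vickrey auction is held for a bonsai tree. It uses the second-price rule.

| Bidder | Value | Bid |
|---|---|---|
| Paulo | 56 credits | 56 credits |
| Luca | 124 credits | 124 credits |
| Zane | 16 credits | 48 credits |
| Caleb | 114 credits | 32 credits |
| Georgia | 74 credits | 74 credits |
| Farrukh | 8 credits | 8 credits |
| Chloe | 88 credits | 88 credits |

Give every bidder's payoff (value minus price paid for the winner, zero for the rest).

Bids in descending order: Luca 124 credits, then Chloe 88 credits, then Georgia 74 credits, then Paulo 56 credits, then Zane 48 credits, then Caleb 32 credits, then Farrukh 8 credits.
Luca has the top bid and wins; the price is the second-highest bid, 88 credits.
Luca's payoff = 124 credits − 88 credits = 36 credits. All other bidders lose, so their payoff is 0.

Payoffs: Paulo 0 credits, Luca 36 credits, Zane 0 credits, Caleb 0 credits, Georgia 0 credits, Farrukh 0 credits, Chloe 0 credits.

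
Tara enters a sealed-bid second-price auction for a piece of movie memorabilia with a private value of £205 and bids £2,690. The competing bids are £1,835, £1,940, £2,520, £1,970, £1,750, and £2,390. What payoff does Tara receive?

Tara's payoff: -£2,315.

Highest competing bid: £2,520.
Tara's bid £2,690 is the highest overall, so Tara wins and pays the second-highest bid, £2,520.
Payoff = value − price = £205 − £2,520 = -£2,315.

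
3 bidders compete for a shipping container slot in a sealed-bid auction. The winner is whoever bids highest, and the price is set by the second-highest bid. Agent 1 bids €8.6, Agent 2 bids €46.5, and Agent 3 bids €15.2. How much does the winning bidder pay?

€15.2

Sorted high to low: Agent 2 €46.5, then Agent 3 €15.2, then Agent 1 €8.6.
Agent 2 has the highest bid, so Agent 2 wins.
The second-highest bid is €15.2, so that is what Agent 2 pays.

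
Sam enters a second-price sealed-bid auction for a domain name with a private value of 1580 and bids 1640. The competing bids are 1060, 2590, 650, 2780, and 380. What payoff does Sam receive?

Highest competing bid: 2780.
Sam's bid 1640 is not the highest, so Sam loses, pays nothing, and earns zero payoff.

Sam's payoff: 0.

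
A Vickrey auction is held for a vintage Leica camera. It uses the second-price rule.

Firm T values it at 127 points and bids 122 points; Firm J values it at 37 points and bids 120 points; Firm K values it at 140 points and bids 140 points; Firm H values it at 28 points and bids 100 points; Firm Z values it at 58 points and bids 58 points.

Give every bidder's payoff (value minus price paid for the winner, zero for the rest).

Bids in descending order: Firm K 140 points > Firm T 122 points > Firm J 120 points > Firm H 100 points > Firm Z 58 points.
Firm K has the top bid and wins; the price is the second-highest bid, 122 points.
Firm K's payoff = 140 points − 122 points = 18 points. All other bidders lose, so their payoff is 0.

Firm T 0 points, Firm J 0 points, Firm K 18 points, Firm H 0 points, Firm Z 0 points.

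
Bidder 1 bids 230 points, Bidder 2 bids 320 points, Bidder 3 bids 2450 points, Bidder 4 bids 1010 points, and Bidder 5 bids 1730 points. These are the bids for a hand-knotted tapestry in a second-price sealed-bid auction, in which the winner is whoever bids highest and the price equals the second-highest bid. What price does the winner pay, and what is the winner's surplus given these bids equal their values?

The winner pays 1730 points for a surplus of 720 points.

Ranking the bids: Bidder 3 2450 points; Bidder 5 1730 points; Bidder 4 1010 points; Bidder 2 320 points; Bidder 1 230 points.
Bidder 3 is the highest bidder, so Bidder 3 wins.
Under the second-price rule, the price is the second-highest bid: 1730 points.
Surplus = 2450 points − 1730 points = 720 points.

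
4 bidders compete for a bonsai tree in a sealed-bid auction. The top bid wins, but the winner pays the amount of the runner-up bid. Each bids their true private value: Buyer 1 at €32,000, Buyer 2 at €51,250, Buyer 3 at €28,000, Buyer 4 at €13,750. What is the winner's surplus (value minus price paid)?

Surplus = €19,250.

Ordered from highest: Buyer 2 €51,250; Buyer 1 €32,000; Buyer 3 €28,000; Buyer 4 €13,750.
Buyer 2 wins with the top bid and pays the second-highest, €32,000.
Surplus = €51,250 − €32,000 = €19,250.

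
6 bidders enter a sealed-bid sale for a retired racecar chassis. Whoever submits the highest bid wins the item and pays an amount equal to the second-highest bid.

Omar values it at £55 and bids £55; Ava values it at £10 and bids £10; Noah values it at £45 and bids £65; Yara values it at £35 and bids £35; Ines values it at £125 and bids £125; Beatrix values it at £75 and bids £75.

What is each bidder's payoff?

Ordered from highest: Ines £125; Beatrix £75; Noah £65; Omar £55; Yara £35; Ava £10.
Ines has the top bid and wins; the price is the second-highest bid, £75.
Ines's payoff = £125 − £75 = £50. All other bidders lose, so their payoff is 0.

Payoffs: Omar £0, Ava £0, Noah £0, Yara £0, Ines £50, Beatrix £0.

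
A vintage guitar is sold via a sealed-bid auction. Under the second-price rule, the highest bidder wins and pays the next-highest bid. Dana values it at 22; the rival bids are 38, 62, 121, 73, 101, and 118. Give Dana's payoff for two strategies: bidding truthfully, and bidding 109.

The highest competing bid is 121.
Bidding truthfully at 22: the top bid is 121 (a rival), so Dana loses. Payoff = 0.
Bidding 109: the top bid is 121 (a rival), so Dana loses. Payoff = 0.
The bid only affects whether you win, not the price — here both bids land on the same side of the top rival bid, so the deviation is payoff-neutral.

(a) 0  (b) 0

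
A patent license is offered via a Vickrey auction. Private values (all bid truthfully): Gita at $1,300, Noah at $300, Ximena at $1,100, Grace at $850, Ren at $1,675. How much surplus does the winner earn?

Ranking the bids: Ren $1,675, then Gita $1,300, then Ximena $1,100, then Grace $850, then Noah $300.
Ren wins with the top bid and pays the second-highest, $1,300.
Surplus = $1,675 − $1,300 = $375.

Winner's surplus: $375.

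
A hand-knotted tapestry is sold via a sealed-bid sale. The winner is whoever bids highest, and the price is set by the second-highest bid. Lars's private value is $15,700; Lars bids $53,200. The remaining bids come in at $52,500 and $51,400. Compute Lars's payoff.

Highest competing bid: $52,500.
Lars's bid $53,200 is the highest overall, so Lars wins and pays the second-highest bid, $52,500.
Payoff = value − price = $15,700 − $52,500 = -$36,800.
Overbidding won the item at a price above value — truthful bidding would have avoided this loss.

-$36,800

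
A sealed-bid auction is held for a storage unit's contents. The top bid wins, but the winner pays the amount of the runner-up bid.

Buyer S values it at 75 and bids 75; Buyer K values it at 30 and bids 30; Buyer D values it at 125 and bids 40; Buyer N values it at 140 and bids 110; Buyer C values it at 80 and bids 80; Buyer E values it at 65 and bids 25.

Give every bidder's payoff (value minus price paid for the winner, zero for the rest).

Sorted high to low: Buyer N 110 > Buyer C 80 > Buyer S 75 > Buyer D 40 > Buyer K 30 > Buyer E 25.
Buyer N has the top bid and wins; the price is the second-highest bid, 80.
Buyer N's payoff = 140 − 80 = 60. All other bidders lose, so their payoff is 0.

Buyer S 0, Buyer K 0, Buyer D 0, Buyer N 60, Buyer C 0, Buyer E 0.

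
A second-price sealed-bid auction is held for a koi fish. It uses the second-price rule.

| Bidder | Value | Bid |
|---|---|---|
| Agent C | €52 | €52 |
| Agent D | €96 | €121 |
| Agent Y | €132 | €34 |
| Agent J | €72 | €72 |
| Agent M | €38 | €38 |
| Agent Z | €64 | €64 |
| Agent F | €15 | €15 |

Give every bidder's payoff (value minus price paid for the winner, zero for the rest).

Sorted high to low: Agent D €121 > Agent J €72 > Agent Z €64 > Agent C €52 > Agent M €38 > Agent Y €34 > Agent F €15.
Agent D has the top bid and wins; the price is the second-highest bid, €72.
Agent D's payoff = €96 − €72 = €24. All other bidders lose, so their payoff is 0.

Agent C €0, Agent D €24, Agent Y €0, Agent J €0, Agent M €0, Agent Z €0, Agent F €0.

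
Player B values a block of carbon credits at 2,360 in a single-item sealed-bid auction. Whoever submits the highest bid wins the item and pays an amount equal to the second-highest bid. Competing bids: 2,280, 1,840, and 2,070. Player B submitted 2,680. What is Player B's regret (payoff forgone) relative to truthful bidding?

The highest competing bid is 2,280.
Bidding truthfully at 2,360: Player B has the top bid, wins, and pays the second-highest bid 2,280. Payoff = 2,360 − 2,280 = 80.
Bidding 2,680: Player B has the top bid, wins, and pays the second-highest bid 2,280. Payoff = 2,360 − 2,280 = 80.
Regret = truthful payoff − actual payoff = 80 − 80 = 0.
The bid only affects whether you win, not the price — here both bids land on the same side of the top rival bid, so the deviation is payoff-neutral.

Regret: 0.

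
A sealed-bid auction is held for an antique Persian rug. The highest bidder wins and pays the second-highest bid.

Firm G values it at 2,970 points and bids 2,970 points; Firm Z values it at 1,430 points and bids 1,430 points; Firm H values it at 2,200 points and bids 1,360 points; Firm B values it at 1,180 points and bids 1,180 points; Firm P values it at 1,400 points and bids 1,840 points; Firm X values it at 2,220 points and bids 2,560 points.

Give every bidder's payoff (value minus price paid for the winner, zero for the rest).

Payoffs: Firm G 410 points, Firm Z 0 points, Firm H 0 points, Firm B 0 points, Firm P 0 points, Firm X 0 points.

Ordered from highest: Firm G 2,970 points > Firm X 2,560 points > Firm P 1,840 points > Firm Z 1,430 points > Firm H 1,360 points > Firm B 1,180 points.
Firm G has the top bid and wins; the price is the second-highest bid, 2,560 points.
Firm G's payoff = 2,970 points − 2,560 points = 410 points. All other bidders lose, so their payoff is 0.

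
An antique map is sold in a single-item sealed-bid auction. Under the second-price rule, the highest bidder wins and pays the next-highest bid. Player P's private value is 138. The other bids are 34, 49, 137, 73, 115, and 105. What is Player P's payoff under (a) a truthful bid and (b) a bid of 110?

Truthful: 1; alternative: 0.

The highest competing bid is 137.
Bidding truthfully at 138: Player P has the top bid, wins, and pays the second-highest bid 137. Payoff = 138 − 137 = 1.
Bidding 110: the top bid is 137 (a rival), so Player P loses. Payoff = 0.
Deviating from a truthful bid can only lose payoff in a second-price auction — never gain.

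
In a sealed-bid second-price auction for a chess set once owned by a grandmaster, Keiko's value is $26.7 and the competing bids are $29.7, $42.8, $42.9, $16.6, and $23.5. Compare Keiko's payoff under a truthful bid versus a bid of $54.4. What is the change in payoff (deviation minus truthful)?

Change in payoff: -$16.2.

The highest competing bid is $42.9.
Bidding truthfully at $26.7: the top bid is $42.9 (a rival), so Keiko loses. Payoff = $0.0.
Bidding $54.4: Keiko has the top bid, wins, and pays the second-highest bid $42.9. Payoff = $26.7 − $42.9 = -$16.2.
Change = -$16.2 − $0.0 = -$16.2.
Deviating from a truthful bid can only lose payoff in a second-price auction — never gain.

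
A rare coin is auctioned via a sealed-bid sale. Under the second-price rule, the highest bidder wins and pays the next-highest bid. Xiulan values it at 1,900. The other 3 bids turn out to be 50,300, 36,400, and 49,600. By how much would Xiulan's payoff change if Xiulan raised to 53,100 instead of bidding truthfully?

The highest competing bid is 50,300.
Bidding truthfully at 1,900: the top bid is 50,300 (a rival), so Xiulan loses. Payoff = 0.
Bidding 53,100: Xiulan has the top bid, wins, and pays the second-highest bid 50,300. Payoff = 1,900 − 50,300 = -48,400.
Change = -48,400 − 0 = -48,400.

-48,400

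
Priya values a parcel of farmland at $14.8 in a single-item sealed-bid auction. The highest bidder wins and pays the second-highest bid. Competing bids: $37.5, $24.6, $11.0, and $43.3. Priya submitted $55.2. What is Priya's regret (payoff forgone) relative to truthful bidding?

Regret: $28.5.

The highest competing bid is $43.3.
Bidding truthfully at $14.8: the top bid is $43.3 (a rival), so Priya loses. Payoff = $0.0.
Bidding $55.2: Priya has the top bid, wins, and pays the second-highest bid $43.3. Payoff = $14.8 − $43.3 = -$28.5.
Regret = truthful payoff − actual payoff = $0.0 − -$28.5 = $28.5.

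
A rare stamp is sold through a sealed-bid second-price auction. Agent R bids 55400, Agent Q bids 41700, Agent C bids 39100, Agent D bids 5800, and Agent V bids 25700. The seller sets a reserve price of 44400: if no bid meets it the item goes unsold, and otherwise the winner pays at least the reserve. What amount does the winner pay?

44400

Ranking the bids: Agent R 55400; Agent Q 41700; Agent C 39100; Agent V 25700; Agent D 5800.
Agent R has the highest bid, so Agent R wins.
The second-highest bid is 41700, but the reserve 44400 is higher, so the price is the reserve.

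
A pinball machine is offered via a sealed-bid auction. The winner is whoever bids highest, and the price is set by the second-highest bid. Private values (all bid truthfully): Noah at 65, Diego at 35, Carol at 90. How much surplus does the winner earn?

Surplus = 25.

Ordered from highest: Carol 90; Noah 65; Diego 35.
Carol wins with the top bid and pays the second-highest, 65.
Surplus = 90 − 65 = 25.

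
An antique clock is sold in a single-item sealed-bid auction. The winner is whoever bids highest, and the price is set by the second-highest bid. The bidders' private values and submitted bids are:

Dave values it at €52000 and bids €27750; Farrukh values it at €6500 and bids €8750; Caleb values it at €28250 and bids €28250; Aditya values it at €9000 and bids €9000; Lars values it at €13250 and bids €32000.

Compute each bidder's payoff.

Dave €0, Farrukh €0, Caleb €0, Aditya €0, Lars -€15000.

Sorted high to low: Lars €32000; Caleb €28250; Dave €27750; Aditya €9000; Farrukh €8750.
Lars has the top bid and wins; the price is the second-highest bid, €28250.
Lars's payoff = €13250 − €28250 = -€15000. All other bidders lose, so their payoff is 0.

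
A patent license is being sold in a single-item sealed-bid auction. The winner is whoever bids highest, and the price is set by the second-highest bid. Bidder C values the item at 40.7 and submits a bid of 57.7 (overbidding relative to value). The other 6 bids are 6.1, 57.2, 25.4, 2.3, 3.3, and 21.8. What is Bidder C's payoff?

Bidder C's payoff: -16.5.

Highest competing bid: 57.2.
Bidder C's bid 57.7 is the highest overall, so Bidder C wins and pays the second-highest bid, 57.2.
Payoff = value − price = 40.7 − 57.2 = -16.5.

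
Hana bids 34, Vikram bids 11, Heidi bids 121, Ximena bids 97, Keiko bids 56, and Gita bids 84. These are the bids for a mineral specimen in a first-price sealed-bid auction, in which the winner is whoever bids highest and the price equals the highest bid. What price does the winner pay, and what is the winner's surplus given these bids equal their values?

Price 121; surplus 0.

Ordered from highest: Heidi 121 > Ximena 97 > Gita 84 > Keiko 56 > Hana 34 > Vikram 11.
Heidi is the highest bidder, so Heidi wins.
Under the first-price rule, the price is the highest bid: 121.
Surplus = 121 − 121 = 0.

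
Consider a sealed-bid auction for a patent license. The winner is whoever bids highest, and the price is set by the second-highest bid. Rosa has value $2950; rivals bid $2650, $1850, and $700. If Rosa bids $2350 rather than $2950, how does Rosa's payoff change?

-$300

The highest competing bid is $2650.
Bidding truthfully at $2950: Rosa has the top bid, wins, and pays the second-highest bid $2650. Payoff = $2950 − $2650 = $300.
Bidding $2350: the top bid is $2650 (a rival), so Rosa loses. Payoff = $0.
Change = $0 − $300 = -$300.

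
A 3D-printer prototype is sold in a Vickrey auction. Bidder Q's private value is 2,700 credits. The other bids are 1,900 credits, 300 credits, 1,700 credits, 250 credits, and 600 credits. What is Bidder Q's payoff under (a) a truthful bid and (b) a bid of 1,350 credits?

Truthful: 800 credits; alternative: 0 credits.

The highest competing bid is 1,900 credits.
Bidding truthfully at 2,700 credits: Bidder Q has the top bid, wins, and pays the second-highest bid 1,900 credits. Payoff = 2,700 credits − 1,900 credits = 800 credits.
Bidding 1,350 credits: the top bid is 1,900 credits (a rival), so Bidder Q loses. Payoff = 0 credits.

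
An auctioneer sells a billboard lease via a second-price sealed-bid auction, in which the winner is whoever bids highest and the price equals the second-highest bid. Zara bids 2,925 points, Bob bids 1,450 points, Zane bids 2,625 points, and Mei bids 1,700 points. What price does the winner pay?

The winner pays 2,625 points.

Sorted high to low: Zara 2,925 points, then Zane 2,625 points, then Mei 1,700 points, then Bob 1,450 points.
Zara is the highest bidder, so Zara wins.
Under the second-price rule, the price is the second-highest bid: 2,625 points.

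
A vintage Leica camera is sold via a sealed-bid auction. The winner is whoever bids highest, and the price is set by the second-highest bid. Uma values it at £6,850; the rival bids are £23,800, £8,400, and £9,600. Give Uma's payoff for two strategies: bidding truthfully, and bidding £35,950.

Truthful: £0; alternative: -£16,950.

The highest competing bid is £23,800.
Bidding truthfully at £6,850: the top bid is £23,800 (a rival), so Uma loses. Payoff = £0.
Bidding £35,950: Uma has the top bid, wins, and pays the second-highest bid £23,800. Payoff = £6,850 − £23,800 = -£16,950.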